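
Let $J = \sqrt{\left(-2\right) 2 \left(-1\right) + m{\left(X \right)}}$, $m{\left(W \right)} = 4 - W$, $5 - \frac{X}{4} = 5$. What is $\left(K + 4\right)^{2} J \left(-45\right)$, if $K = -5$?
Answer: $- 90 \sqrt{2} \approx -127.28$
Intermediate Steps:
$X = 0$ ($X = 20 - 20 = 0$)
$J = 2 \sqrt{2}$ ($J = \sqrt{\left(-2\right) 2 \left(-1\right) + \left(4 - 0\right)} = \sqrt{\left(-4\right) \left(-1\right) + \left(4 + 0\right)} = \sqrt{4 + 4} = \sqrt{8} = 2 \sqrt{2} \approx 2.8284$)
$\left(K + 4\right)^{2} J \left(-45\right) = \left(-5 + 4\right)^{2} \cdot 2 \sqrt{2} \left(-45\right) = \left(-1\right)^{2} \cdot 2 \sqrt{2} \left(-45\right) = 1 \cdot 2 \sqrt{2} \left(-45\right) = 2 \sqrt{2} \left(-45\right) = - 90 \sqrt{2}$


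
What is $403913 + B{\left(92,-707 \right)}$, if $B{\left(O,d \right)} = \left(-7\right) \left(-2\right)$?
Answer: $403927$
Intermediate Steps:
$B{\left(O,d \right)} = 14$
$403913 + B{\left(92,-707 \right)} = 403913 + 14 = 403927$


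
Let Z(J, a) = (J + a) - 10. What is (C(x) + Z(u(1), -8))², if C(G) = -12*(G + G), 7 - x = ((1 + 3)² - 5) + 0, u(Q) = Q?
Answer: 6241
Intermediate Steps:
Z(J, a) = -10 + J + a
x = -4 (x = 7 - (((1 + 3)² - 5) + 0) = 7 - ((4² - 5) + 0) = 7 - ((16 - 5) + 0) = 7 - (11 + 0) = 7 - 1*11 = 7 - 11 = -4)
C(G) = -24*G
(C(x) + Z(u(1), -8))² = (-24*(-4) + (-10 + 1 - 8))² = (96 - 17)² = 79² = 6241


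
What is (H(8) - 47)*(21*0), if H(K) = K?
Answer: 0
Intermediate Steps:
(H(8) - 47)*(21*0) = (8 - 47)*(21*0) = -39*0 = 0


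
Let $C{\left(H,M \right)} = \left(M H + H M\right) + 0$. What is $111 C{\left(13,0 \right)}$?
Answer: $0$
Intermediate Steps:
$C{\left(H,M \right)} = 2 H M$ ($C{\left(H,M \right)} = \left(H M + H M\right) + 0 = 2 H M + 0 = 2 H M$)
$111 C{\left(13,0 \right)} = 111 \cdot 2 \cdot 13 \cdot 0 = 111 \cdot 0 = 0$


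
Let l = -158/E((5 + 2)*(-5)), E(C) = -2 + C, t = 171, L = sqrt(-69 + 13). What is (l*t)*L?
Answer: 54036*I*sqrt(14)/37 ≈ 5464.4*I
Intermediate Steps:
L = 2*I*sqrt(14) (L = sqrt(-56) = 2*I*sqrt(14) ≈ 7.4833*I)
l = 158/37 (l = -158/(-2 + (5 + 2)*(-5)) = -158/(-2 + 7*(-5)) = -158/(-2 - 35) = -158/(-37) = -158*(-1/37) = 158/37 ≈ 4.2703)
(l*t)*L = ((158/37)*171)*(2*I*sqrt(14)) = 27018*(2*I*sqrt(14))/37 = 54036*I*sqrt(14)/37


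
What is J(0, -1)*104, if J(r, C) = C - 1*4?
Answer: -520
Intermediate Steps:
J(r, C) = -4 + C (J(r, C) = C - 4 = -4 + C)
J(0, -1)*104 = (-4 - 1)*104 = -5*104 = -520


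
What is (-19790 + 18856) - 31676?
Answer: -32610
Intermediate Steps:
(-19790 + 18856) - 31676 = -934 - 31676 = -32610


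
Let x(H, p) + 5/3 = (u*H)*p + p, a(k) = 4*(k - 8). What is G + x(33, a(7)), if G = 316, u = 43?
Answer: -16097/3 ≈ -5365.7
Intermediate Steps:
a(k) = -32 + 4*k (a(k) = 4*(-8 + k) = -32 + 4*k)
x(H, p) = -5/3 + p + 43*H*p (x(H, p) = -5/3 + ((43*H)*p + p) = -5/3 + (43*H*p + p) = -5/3 + (p + 43*H*p) = -5/3 + p + 43*H*p)
G + x(33, a(7)) = 316 + (-5/3 + (-32 + 4*7) + 43*33*(-32 + 4*7)) = 316 + (-5/3 + (-32 + 28) + 43*33*(-32 + 28)) = 316 + (-5/3 - 4 + 43*33*(-4)) = 316 + (-5/3 - 4 - 5676) = 316 - 17045/3 = -16097/3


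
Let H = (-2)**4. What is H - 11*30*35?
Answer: -11534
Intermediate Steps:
H = 16
H - 11*30*35 = 16 - 11*30*35 = 16 - 330*35 = 16 - 1*11550 = 16 - 11550 = -11534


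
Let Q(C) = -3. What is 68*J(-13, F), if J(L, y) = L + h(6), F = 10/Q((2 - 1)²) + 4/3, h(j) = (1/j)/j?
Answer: -7939/9 ≈ -882.11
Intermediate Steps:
h(j) = j⁻² (h(j) = 1/(j*j) = j⁻²)
F = -2 (F = 10/(-3) + 4/3 = 10*(-⅓) + 4*(⅓) = -10/3 + 4/3 = -2)
J(L, y) = 1/36 + L (J(L, y) = L + 6⁻² = L + 1/36 = 1/36 + L)
68*J(-13, F) = 68*(1/36 - 13) = 68*(-467/36) = -7939/9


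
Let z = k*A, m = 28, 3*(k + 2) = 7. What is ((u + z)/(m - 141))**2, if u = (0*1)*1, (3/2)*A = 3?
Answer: 4/114921 ≈ 3.4806e-5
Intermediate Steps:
A = 2 (A = (2/3)*3 = 2)
k = 1/3 (k = -2 + (1/3)*7 = -2 + 7/3 = 1/3 ≈ 0.33333)
u = 0 (u = 0*1 = 0)
z = 2/3 (z = (1/3)*2 = 2/3 ≈ 0.66667)
((u + z)/(m - 141))**2 = ((0 + 2/3)/(28 - 141))**2 = ((2/3)/(-113))**2 = ((2/3)*(-1/113))**2 = (-2/339)**2 = 4/114921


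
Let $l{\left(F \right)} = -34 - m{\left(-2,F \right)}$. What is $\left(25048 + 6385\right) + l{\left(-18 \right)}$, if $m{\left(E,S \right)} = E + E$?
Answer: $31403$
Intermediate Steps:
$m{\left(E,S \right)} = 2 E$
$l{\left(F \right)} = -30$ ($l{\left(F \right)} = -34 - 2 \left(-2\right) = -34 - -4 = -34 + 4 = -30$)
$\left(25048 + 6385\right) + l{\left(-18 \right)} = \left(25048 + 6385\right) - 30 = 31433 - 30 = 31403$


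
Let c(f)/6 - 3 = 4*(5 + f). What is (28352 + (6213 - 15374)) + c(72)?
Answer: 21057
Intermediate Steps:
c(f) = 138 + 24*f (c(f) = 18 + 6*(4*(5 + f)) = 18 + 6*(20 + 4*f) = 18 + (120 + 24*f) = 138 + 24*f)
(28352 + (6213 - 15374)) + c(72) = (28352 + (6213 - 15374)) + (138 + 24*72) = (28352 - 9161) + (138 + 1728) = 19191 + 1866 = 21057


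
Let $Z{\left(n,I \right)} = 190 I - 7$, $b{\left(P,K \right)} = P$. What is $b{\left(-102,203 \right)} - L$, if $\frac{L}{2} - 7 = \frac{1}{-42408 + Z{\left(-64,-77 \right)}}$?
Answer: $- \frac{6617218}{57045} \approx -116.0$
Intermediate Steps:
$Z{\left(n,I \right)} = -7 + 190 I$
$L = \frac{798628}{57045}$ ($L = 14 + \frac{2}{-42408 + \left(-7 + 190 \left(-77\right)\right)} = 14 + \frac{2}{-42408 - 14637} = 14 + \frac{2}{-57045} = 14 + 2 \left(- \frac{1}{57045}\right) = 14 - \frac{2}{57045} = \frac{798628}{57045} \approx 14.0$)
$b{\left(-102,203 \right)} - L = -102 - \frac{798628}{57045} = - \frac{6617218}{57045}$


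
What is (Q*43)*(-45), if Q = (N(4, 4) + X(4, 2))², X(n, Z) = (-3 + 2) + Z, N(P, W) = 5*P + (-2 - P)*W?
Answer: -17415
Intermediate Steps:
N(P, W) = 5*P + W*(-2 - P)
X(n, Z) = -1 + Z
Q = 9 (Q = ((-2*4 + 5*4 - 1*4*4) + (-1 + 2))² = ((-8 + 20 - 16) + 1)² = (-4 + 1)² = (-3)² = 9)
(Q*43)*(-45) = (9*43)*(-45) = 387*(-45) = -17415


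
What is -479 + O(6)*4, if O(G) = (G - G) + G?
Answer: -455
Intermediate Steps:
O(G) = G (O(G) = 0 + G = G)
-479 + O(6)*4 = -479 + 6*4 = -479 + 24 = -455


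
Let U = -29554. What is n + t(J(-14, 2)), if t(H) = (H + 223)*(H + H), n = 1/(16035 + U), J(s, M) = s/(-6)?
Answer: 127943807/121671 ≈ 1051.6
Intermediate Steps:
J(s, M) = -s/6 (J(s, M) = s*(-⅙) = -s/6)
n = -1/13519 (n = 1/(16035 - 29554) = 1/(-13519) = -1/13519 ≈ -7.3970e-5)
t(H) = 2*H*(223 + H) (t(H) = (223 + H)*(2*H) = 2*H*(223 + H))
n + t(J(-14, 2)) = -1/13519 + 2*(-⅙*(-14))*(223 - ⅙*(-14)) = -1/13519 + 2*(7/3)*(223 + 7/3) = -1/13519 + 2*(7/3)*(676/3) = -1/13519 + 9464/9 = 127943807/121671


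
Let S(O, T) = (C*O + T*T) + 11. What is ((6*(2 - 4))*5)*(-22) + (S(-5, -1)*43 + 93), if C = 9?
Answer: -6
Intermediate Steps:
S(O, T) = 11 + T² + 9*O (S(O, T) = (9*O + T*T) + 11 = (9*O + T²) + 11 = (T² + 9*O) + 11 = 11 + T² + 9*O)
((6*(2 - 4))*5)*(-22) + (S(-5, -1)*43 + 93) = ((6*(2 - 4))*5)*(-22) + ((11 + (-1)² + 9*(-5))*43 + 93) = ((6*(-2))*5)*(-22) + ((11 + 1 - 45)*43 + 93) = -12*5*(-22) + (-33*43 + 93) = -60*(-22) + (-1419 + 93) = 1320 - 1326 = -6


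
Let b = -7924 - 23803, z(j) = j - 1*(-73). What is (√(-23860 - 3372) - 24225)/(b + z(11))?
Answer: 24225/31643 - 4*I*√1702/31643 ≈ 0.76557 - 0.0052151*I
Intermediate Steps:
z(j) = 73 + j (z(j) = j + 73 = 73 + j)
b = -31727
(√(-23860 - 3372) - 24225)/(b + z(11)) = (√(-23860 - 3372) - 24225)/(-31727 + (73 + 11)) = (√(-27232) - 24225)/(-31727 + 84) = (4*I*√1702 - 24225)/(-31643) = (-24225 + 4*I*√1702)*(-1/31643) = 24225/31643 - 4*I*√1702/31643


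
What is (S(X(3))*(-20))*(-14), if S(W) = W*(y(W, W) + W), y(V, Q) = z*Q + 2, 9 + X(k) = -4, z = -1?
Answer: -7280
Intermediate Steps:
X(k) = -13 (X(k) = -9 - 4 = -13)
y(V, Q) = 2 - Q (y(V, Q) = -Q + 2 = 2 - Q)
S(W) = 2*W (S(W) = W*((2 - W) + W) = W*2 = 2*W)
(S(X(3))*(-20))*(-14) = ((2*(-13))*(-20))*(-14) = -26*(-20)*(-14) = 520*(-14) = -7280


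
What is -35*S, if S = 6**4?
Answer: -45360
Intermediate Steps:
S = 1296
-35*S = -35*1296 = -45360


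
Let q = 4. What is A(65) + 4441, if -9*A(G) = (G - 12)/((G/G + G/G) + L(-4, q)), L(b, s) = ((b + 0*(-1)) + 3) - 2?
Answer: 40022/9 ≈ 4446.9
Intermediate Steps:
L(b, s) = 1 + b (L(b, s) = ((b + 0) + 3) - 2 = (b + 3) - 2 = (3 + b) - 2 = 1 + b)
A(G) = -4/3 + G/9 (A(G) = -(G - 12)/(9*((G/G + G/G) + (1 - 4))) = -(-12 + G)/(9*((1 + 1) - 3)) = -(-12 + G)/(9*(2 - 3)) = -(-12 + G)/(9*(-1)) = -(-12 + G)*(-1)/9 = -(12 - G)/9 = -4/3 + G/9)
A(65) + 4441 = (-4/3 + (⅑)*65) + 4441 = (-4/3 + 65/9) + 4441 = 53/9 + 4441 = 40022/9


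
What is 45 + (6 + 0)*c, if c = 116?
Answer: 741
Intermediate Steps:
45 + (6 + 0)*c = 45 + (6 + 0)*116 = 45 + 6*116 = 45 + 696 = 741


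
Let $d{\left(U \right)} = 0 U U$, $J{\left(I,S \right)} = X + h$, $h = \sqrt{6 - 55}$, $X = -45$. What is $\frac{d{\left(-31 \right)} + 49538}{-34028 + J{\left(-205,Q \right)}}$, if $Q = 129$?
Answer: $- \frac{843954137}{580484689} - \frac{173383 i}{580484689} \approx -1.4539 - 0.00029869 i$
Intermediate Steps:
$h = 7 i$ ($h = \sqrt{-49} = 7 i \approx 7.0 i$)
$J{\left(I,S \right)} = -45 + 7 i$
$d{\left(U \right)} = 0$ ($d{\left(U \right)} = 0 U = 0$)
$\frac{d{\left(-31 \right)} + 49538}{-34028 + J{\left(-205,Q \right)}} = \frac{0 + 49538}{-34028 - \left(45 - 7 i\right)} = \frac{49538}{-34073 + 7 i} = 49538 \frac{-34073 - 7 i}{1160969378} = \frac{24769 \left(-34073 - 7 i\right)}{580484689}$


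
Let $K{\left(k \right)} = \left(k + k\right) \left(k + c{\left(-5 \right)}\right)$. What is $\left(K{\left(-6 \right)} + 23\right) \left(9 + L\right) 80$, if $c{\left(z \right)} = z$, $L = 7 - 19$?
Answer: $-37200$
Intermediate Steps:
$L = -12$ ($L = 7 - 19 = -12$)
$K{\left(k \right)} = 2 k \left(-5 + k\right)$ ($K{\left(k \right)} = \left(k + k\right) \left(k - 5\right) = 2 k \left(-5 + k\right)$)
$\left(K{\left(-6 \right)} + 23\right) \left(9 + L\right) 80 = \left(2 \left(-6\right) \left(-5 - 6\right) + 23\right) \left(9 - 12\right) 80 = \left(2 \left(-6\right) \left(-11\right) + 23\right) \left(-3\right) 80 = \left(132 + 23\right) \left(-3\right) 80 = 155 \left(-3\right) 80 = \left(-465\right) 80 = -37200$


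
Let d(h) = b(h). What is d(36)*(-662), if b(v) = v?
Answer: -23832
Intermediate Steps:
d(h) = h
d(36)*(-662) = 36*(-662) = -23832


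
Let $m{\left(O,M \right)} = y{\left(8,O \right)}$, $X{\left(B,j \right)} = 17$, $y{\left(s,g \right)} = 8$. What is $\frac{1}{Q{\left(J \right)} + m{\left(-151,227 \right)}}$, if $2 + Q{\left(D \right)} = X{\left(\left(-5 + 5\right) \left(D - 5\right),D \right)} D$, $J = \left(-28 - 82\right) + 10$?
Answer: $- \frac{1}{1694} \approx -0.00059032$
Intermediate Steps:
$m{\left(O,M \right)} = 8$
$J = -100$ ($J = -110 + 10 = -100$)
$Q{\left(D \right)} = -2 + 17 D$
$\frac{1}{Q{\left(J \right)} + m{\left(-151,227 \right)}} = \frac{1}{\left(-2 + 17 \left(-100\right)\right) + 8} = \frac{1}{\left(-2 - 1700\right) + 8} = \frac{1}{-1702 + 8} = \frac{1}{-1694} = - \frac{1}{1694}$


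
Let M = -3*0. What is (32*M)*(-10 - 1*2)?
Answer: 0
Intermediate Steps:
M = 0
(32*M)*(-10 - 1*2) = (32*0)*(-10 - 1*2) = 0*(-10 - 2) = 0*(-12) = 0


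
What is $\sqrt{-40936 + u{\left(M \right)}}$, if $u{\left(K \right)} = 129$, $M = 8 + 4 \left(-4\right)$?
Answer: $i \sqrt{40807} \approx 202.01 i$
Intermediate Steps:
$M = -8$ ($M = 8 - 16 = -8$)
$\sqrt{-40936 + u{\left(M \right)}} = \sqrt{-40936 + 129} = \sqrt{-40807} = i \sqrt{40807}$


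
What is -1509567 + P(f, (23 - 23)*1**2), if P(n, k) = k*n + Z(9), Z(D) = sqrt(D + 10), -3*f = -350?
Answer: -1509567 + sqrt(19) ≈ -1.5096e+6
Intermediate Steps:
f = 350/3 (f = -1/3*(-350) = 350/3 ≈ 116.67)
Z(D) = sqrt(10 + D)
P(n, k) = sqrt(19) + k*n (P(n, k) = k*n + sqrt(10 + 9) = k*n + sqrt(19) = sqrt(19) + k*n)
-1509567 + P(f, (23 - 23)*1**2) = -1509567 + (sqrt(19) + ((23 - 23)*1**2)*(350/3)) = -1509567 + (sqrt(19) + (0*1)*(350/3)) = -1509567 + (sqrt(19) + 0*(350/3)) = -1509567 + (sqrt(19) + 0) = -1509567 + sqrt(19)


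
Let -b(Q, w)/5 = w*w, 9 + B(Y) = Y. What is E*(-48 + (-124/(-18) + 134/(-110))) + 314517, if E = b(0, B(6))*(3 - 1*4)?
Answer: 3438734/11 ≈ 3.1261e+5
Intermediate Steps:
B(Y) = -9 + Y
b(Q, w) = -5*w² (b(Q, w) = -5*w*w = -5*w²)
E = 45 (E = (-5*(-9 + 6)²)*(3 - 1*4) = (-5*(-3)²)*(3 - 4) = -5*9*(-1) = -45*(-1) = 45)
E*(-48 + (-124/(-18) + 134/(-110))) + 314517 = 45*(-48 + (-124/(-18) + 134/(-110))) + 314517 = 45*(-48 + (-124*(-1/18) + 134*(-1/110))) + 314517 = 45*(-48 + (62/9 - 67/55)) + 314517 = 45*(-48 + 2807/495) + 314517 = 45*(-20953/495) + 314517 = -20953/11 + 314517 = 3438734/11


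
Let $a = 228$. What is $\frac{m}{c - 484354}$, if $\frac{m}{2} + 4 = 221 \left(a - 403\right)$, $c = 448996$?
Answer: $\frac{12893}{5893} \approx 2.1879$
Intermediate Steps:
$m = -77358$ ($m = -8 + 2 \cdot 221 \left(228 - 403\right) = -8 + 2 \cdot 221 \left(-175\right) = -8 + 2 \left(-38675\right) = -8 - 77350 = -77358$)
$\frac{m}{c - 484354} = - \frac{77358}{448996 - 484354} = - \frac{77358}{-35358} = \left(-77358\right) \left(- \frac{1}{35358}\right) = \frac{12893}{5893}$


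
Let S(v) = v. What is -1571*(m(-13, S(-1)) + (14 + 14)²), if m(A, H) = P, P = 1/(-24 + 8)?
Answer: -19705053/16 ≈ -1.2316e+6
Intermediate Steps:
P = -1/16 (P = 1/(-16) = -1/16 ≈ -0.062500)
m(A, H) = -1/16
-1571*(m(-13, S(-1)) + (14 + 14)²) = -1571*(-1/16 + (14 + 14)²) = -1571*(-1/16 + 28²) = -1571*(-1/16 + 784) = -1571*12543/16 = -19705053/16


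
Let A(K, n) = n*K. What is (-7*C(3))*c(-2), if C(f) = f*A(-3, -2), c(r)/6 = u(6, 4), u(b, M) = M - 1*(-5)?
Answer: -6804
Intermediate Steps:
u(b, M) = 5 + M (u(b, M) = M + 5 = 5 + M)
c(r) = 54 (c(r) = 6*(5 + 4) = 6*9 = 54)
A(K, n) = K*n
C(f) = 6*f (C(f) = f*(-3*(-2)) = f*6 = 6*f)
(-7*C(3))*c(-2) = -42*3*54 = -7*18*54 = -126*54 = -6804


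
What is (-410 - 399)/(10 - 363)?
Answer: 809/353 ≈ 2.2918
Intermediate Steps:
(-410 - 399)/(10 - 363) = -809/(-353) = -809*(-1/353) = 809/353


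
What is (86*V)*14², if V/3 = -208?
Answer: -10518144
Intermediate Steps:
V = -624 (V = 3*(-208) = -624)
(86*V)*14² = (86*(-624))*14² = -53664*196 = -10518144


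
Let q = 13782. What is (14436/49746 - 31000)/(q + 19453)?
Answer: -257018594/275551385 ≈ -0.93274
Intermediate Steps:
(14436/49746 - 31000)/(q + 19453) = (14436/49746 - 31000)/(13782 + 19453) = (14436*(1/49746) - 31000)/33235 = (2406/8291 - 31000)*(1/33235) = -257018594/8291*1/33235 = -257018594/275551385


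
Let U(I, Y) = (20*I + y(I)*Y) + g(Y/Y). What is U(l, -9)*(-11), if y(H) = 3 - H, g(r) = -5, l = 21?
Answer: -6347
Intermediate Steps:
U(I, Y) = -5 + 20*I + Y*(3 - I) (U(I, Y) = (20*I + (3 - I)*Y) - 5 = (20*I + Y*(3 - I)) - 5 = -5 + 20*I + Y*(3 - I))
U(l, -9)*(-11) = (-5 + 20*21 - 1*(-9)*(-3 + 21))*(-11) = (-5 + 420 - 1*(-9)*18)*(-11) = (-5 + 420 + 162)*(-11) = 577*(-11) = -6347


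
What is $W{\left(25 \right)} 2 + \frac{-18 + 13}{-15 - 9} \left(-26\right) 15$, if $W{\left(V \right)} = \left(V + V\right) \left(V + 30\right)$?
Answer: $\frac{21675}{4} \approx 5418.8$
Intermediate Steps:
$W{\left(V \right)} = 2 V \left(30 + V\right)$
$W{\left(25 \right)} 2 + \frac{-18 + 13}{-15 - 9} \left(-26\right) 15 = 2 \cdot 25 \left(30 + 25\right) 2 + \frac{-18 + 13}{-15 - 9} \left(-26\right) 15 = 2 \cdot 25 \cdot 55 \cdot 2 + - \frac{5}{-24} \left(-26\right) 15 = 2750 \cdot 2 + \left(-5\right) \left(- \frac{1}{24}\right) \left(-26\right) 15 = 5500 + \frac{5}{24} \left(-26\right) 15 = 5500 - \frac{325}{4} = \frac{21675}{4}$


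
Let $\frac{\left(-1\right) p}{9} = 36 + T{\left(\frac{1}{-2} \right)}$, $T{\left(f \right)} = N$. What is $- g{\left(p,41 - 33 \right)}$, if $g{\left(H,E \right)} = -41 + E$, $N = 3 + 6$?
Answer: $33$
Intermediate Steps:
$N = 9$
$T{\left(f \right)} = 9$
$p = -405$ ($p = - 9 \left(36 + 9\right) = \left(-9\right) 45 = -405$)
$- g{\left(p,41 - 33 \right)} = - (-41 + \left(41 - 33\right)) = - (-41 + 8) = \left(-1\right) \left(-33\right) = 33$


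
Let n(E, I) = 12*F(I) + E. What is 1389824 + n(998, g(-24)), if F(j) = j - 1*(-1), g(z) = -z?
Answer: 1391122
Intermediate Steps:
F(j) = 1 + j (F(j) = j + 1 = 1 + j)
n(E, I) = 12 + E + 12*I (n(E, I) = 12*(1 + I) + E = (12 + 12*I) + E = 12 + E + 12*I)
1389824 + n(998, g(-24)) = 1389824 + (12 + 998 + 12*(-1*(-24))) = 1389824 + (12 + 998 + 12*24) = 1389824 + (12 + 998 + 288) = 1389824 + 1298 = 1391122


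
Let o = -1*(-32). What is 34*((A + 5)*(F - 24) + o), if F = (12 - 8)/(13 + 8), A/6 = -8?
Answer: 753848/21 ≈ 35898.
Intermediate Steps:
A = -48 (A = 6*(-8) = -48)
o = 32
F = 4/21 ≈ 0.19048
34*((A + 5)*(F - 24) + o) = 34*((-48 + 5)*(4/21 - 24) + 32) = 34*(-43*(-500/21) + 32) = 34*(21500/21 + 32) = 34*(22172/21) = 753848/21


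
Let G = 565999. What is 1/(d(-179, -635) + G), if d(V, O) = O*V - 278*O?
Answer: 1/856194 ≈ 1.1680e-6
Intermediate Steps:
d(V, O) = -278*O + O*V
1/(d(-179, -635) + G) = 1/(-635*(-278 - 179) + 565999) = 1/(-635*(-457) + 565999) = 1/(290195 + 565999) = 1/856194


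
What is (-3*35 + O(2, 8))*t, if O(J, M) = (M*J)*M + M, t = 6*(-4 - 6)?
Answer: -1860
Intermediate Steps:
t = -60 (t = 6*(-10) = -60)
O(J, M) = M + J*M² (O(J, M) = (J*M)*M + M = J*M² + M = M + J*M²)
(-3*35 + O(2, 8))*t = (-3*35 + 8*(1 + 2*8))*(-60) = (-105 + 8*(1 + 16))*(-60) = (-105 + 8*17)*(-60) = (-105 + 136)*(-60) = 31*(-60) = -1860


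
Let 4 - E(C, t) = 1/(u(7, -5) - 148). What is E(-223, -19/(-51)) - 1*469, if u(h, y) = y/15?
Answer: -206922/445 ≈ -464.99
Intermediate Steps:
u(h, y) = y/15 (u(h, y) = y*(1/15) = y/15)
E(C, t) = 1783/445 (E(C, t) = 4 - 1/((1/15)*(-5) - 148) = 4 - 1/(-⅓ - 148) = 4 - 1/(-445/3) = 4 - 1*(-3/445) = 4 + 3/445 = 1783/445)
E(-223, -19/(-51)) - 1*469 = 1783/445 - 1*469 = 1783/445 - 469 = -206922/445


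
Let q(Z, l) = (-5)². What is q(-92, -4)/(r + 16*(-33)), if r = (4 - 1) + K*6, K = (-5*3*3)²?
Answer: 1/465 ≈ 0.0021505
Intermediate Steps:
q(Z, l) = 25
K = 2025 (K = (-15*3)² = (-45)² = 2025)
r = 12153 (r = (4 - 1) + 2025*6 = 3 + 12150 = 12153)
q(-92, -4)/(r + 16*(-33)) = 25/(12153 + 16*(-33)) = 25/(12153 - 528) = 25/11625 = 25*(1/11625) = 1/465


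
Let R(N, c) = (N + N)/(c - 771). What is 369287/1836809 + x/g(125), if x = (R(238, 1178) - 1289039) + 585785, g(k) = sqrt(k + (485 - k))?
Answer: 369287/1836809 - 286223902*sqrt(485)/197395 ≈ -31933.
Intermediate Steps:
R(N, c) = 2*N/(-771 + c) (R(N, c) = (2*N)/(-771 + c) = 2*N/(-771 + c))
g(k) = sqrt(485)
x = -286223902/407 (x = (2*238/(-771 + 1178) - 1289039) + 585785 = (2*238/407 - 1289039) + 585785 = (2*238*(1/407) - 1289039) + 585785 = (476/407 - 1289039) + 585785 = -524638397/407 + 585785 = -286223902/407 ≈ -7.0325e+5)
369287/1836809 + x/g(125) = 369287/1836809 - 286223902*sqrt(485)/485/407 = 369287*(1/1836809) - 286223902*sqrt(485)/197395 = 369287/1836809 - 286223902*sqrt(485)/197395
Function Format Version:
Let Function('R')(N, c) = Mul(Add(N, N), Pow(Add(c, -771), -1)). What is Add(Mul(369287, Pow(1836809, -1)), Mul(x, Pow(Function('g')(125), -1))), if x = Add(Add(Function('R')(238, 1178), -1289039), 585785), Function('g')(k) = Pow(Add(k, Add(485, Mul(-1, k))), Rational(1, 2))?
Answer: Add(Rational(369287, 1836809), Mul(Rational(-286223902, 197395), Pow(485, Rational(1, 2)))) ≈ -31933.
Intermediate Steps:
Function('R')(N, c) = Mul(2, N, Pow(Add(-771, c), -1)) (Function('R')(N, c) = Mul(Mul(2, N), Pow(Add(-771, c), -1)) = Mul(2, N, Pow(Add(-771, c), -1)))
Function('g')(k) = Pow(485, Rational(1, 2))
x = Rational(-286223902, 407) (x = Add(Add(Mul(2, 238, Pow(Add(-771, 1178), -1)), -1289039), 585785) = Add(Add(Mul(2, 238, Pow(407, -1)), -1289039), 585785) = Add(Add(Mul(2, 238, Rational(1, 407)), -1289039), 585785) = Add(Add(Rational(476, 407), -1289039), 585785) = Add(Rational(-524638397, 407), 585785) = Rational(-286223902, 407) ≈ -7.0325e+5)
Add(Mul(369287, Pow(1836809, -1)), Mul(x, Pow(Function('g')(125), -1))) = Add(Mul(369287, Pow(1836809, -1)), Mul(Rational(-286223902, 407), Pow(Pow(485, Rational(1, 2)), -1))) = Add(Mul(369287, Rational(1, 1836809)), Mul(Rational(-286223902, 407), Mul(Rational(1, 485), Pow(485, Rational(1, 2))))) = Add(Rational(369287, 1836809), Mul(Rational(-286223902, 197395), Pow(485, Rational(1, 2))))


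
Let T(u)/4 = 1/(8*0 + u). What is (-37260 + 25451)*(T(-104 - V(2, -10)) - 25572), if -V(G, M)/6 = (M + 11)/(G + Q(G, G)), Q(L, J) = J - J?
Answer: 30500001784/101 ≈ 3.0198e+8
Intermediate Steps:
Q(L, J) = 0
V(G, M) = -6*(11 + M)/G (V(G, M) = -6*(M + 11)/(G + 0) = -6*(11 + M)/G)
T(u) = 4/u (T(u) = 4/(8*0 + u) = 4/(0 + u) = 4/u)
(-37260 + 25451)*(T(-104 - V(2, -10)) - 25572) = (-37260 + 25451)*(4/(-104 - 6*(-11 - 1*(-10))/2) - 25572) = -11809*(4/(-104 - 6*(-11 + 10)/2) - 25572) = -11809*(4/(-104 - 6*(-1)/2) - 25572) = -11809*(4/(-104 - 1*(-3)) - 25572) = -11809*(4/(-104 + 3) - 25572) = -11809*(4/(-101) - 25572) = -11809*(4*(-1/101) - 25572) = -11809*(-4/101 - 25572) = -11809*(-2582776/101) = 30500001784/101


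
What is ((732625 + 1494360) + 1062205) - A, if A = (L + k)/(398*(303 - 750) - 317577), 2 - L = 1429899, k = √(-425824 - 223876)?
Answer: 1629736298873/495483 + 10*I*√6497/495483 ≈ 3.2892e+6 + 0.0016268*I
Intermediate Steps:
k = 10*I*√6497 (k = √(-649700) = 10*I*√6497 ≈ 806.04*I)
L = -1429897 (L = 2 - 1*1429899 = 2 - 1429899 = -1429897)
A = 1429897/495483 - 10*I*√6497/495483 (A = (-1429897 + 10*I*√6497)/(398*(303 - 750) - 317577) = (-1429897 + 10*I*√6497)/(398*(-447) - 317577) = (-1429897 + 10*I*√6497)/(-177906 - 317577) = (-1429897 + 10*I*√6497)/(-495483) = (-1429897 + 10*I*√6497)*(-1/495483) = 1429897/495483 - 10*I*√6497/495483 ≈ 2.8859 - 0.0016268*I)
((732625 + 1494360) + 1062205) - A = ((732625 + 1494360) + 1062205) - (1429897/495483 - 10*I*√6497/495483) = (2226985 + 1062205) + (-1429897/495483 + 10*I*√6497/495483) = 3289190 + (-1429897/495483 + 10*I*√6497/495483) = 1629736298873/495483 + 10*I*√6497/495483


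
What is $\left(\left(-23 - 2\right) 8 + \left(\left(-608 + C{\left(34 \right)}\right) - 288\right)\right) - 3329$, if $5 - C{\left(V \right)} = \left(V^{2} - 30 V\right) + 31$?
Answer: $-4587$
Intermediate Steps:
$C{\left(V \right)} = -26 - V^{2} + 30 V$ ($C{\left(V \right)} = 5 - \left(\left(V^{2} - 30 V\right) + 31\right) = 5 - \left(31 + V^{2} - 30 V\right) = -26 - V^{2} + 30 V$)
$\left(\left(-23 - 2\right) 8 + \left(\left(-608 + C{\left(34 \right)}\right) - 288\right)\right) - 3329 = \left(\left(-23 - 2\right) 8 - 1058\right) - 3329 = \left(\left(-25\right) 8 - 1058\right) - 3329 = \left(-200 - 1058\right) - 3329 = -1258 - 3329 = -4587$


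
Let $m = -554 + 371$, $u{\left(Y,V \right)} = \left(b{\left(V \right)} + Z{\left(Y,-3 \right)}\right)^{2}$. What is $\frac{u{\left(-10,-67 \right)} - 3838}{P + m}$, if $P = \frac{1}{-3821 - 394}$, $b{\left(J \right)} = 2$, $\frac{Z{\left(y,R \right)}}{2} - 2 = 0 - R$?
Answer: $\frac{7785105}{385673} \approx 20.186$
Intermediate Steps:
$Z{\left(y,R \right)} = 4 - 2 R$ ($Z{\left(y,R \right)} = 4 + 2 \left(0 - R\right) = 4 + 2 \left(- R\right) = 4 - 2 R$)
$u{\left(Y,V \right)} = 144$ ($u{\left(Y,V \right)} = \left(2 + \left(4 - -6\right)\right)^{2} = \left(2 + \left(4 + 6\right)\right)^{2} = \left(2 + 10\right)^{2} = 12^{2} = 144$)
$P = - \frac{1}{4215}$ ($P = \frac{1}{-4215} = - \frac{1}{4215} \approx -0.00023725$)
$m = -183$
$\frac{u{\left(-10,-67 \right)} - 3838}{P + m} = \frac{144 - 3838}{- \frac{1}{4215} - 183} = - \frac{3694}{- \frac{771346}{4215}} = \left(-3694\right) \left(- \frac{4215}{771346}\right) = \frac{7785105}{385673}$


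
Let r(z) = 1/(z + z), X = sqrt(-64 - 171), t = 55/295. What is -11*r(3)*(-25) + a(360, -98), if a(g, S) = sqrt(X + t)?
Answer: 275/6 + sqrt(649 + 3481*I*sqrt(235))/59 ≈ 48.619 + 2.7518*I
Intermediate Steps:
t = 11/59 (t = 55*(1/295) = 11/59 ≈ 0.18644)
X = I*sqrt(235) (X = sqrt(-235) = I*sqrt(235) ≈ 15.33*I)
r(z) = 1/(2*z)
a(g, S) = sqrt(11/59 + I*sqrt(235)) (a(g, S) = sqrt(I*sqrt(235) + 11/59) = sqrt(11/59 + I*sqrt(235)))
-11*r(3)*(-25) + a(360, -98) = -11/(2*3)*(-25) + sqrt(649 + 3481*I*sqrt(235))/59 = -11*1/6*(-25) + sqrt(649 + 3481*I*sqrt(235))/59 = -11/6*(-25) + sqrt(649 + 3481*I*sqrt(235))/59 = 275/6 + sqrt(649 + 3481*I*sqrt(235))/59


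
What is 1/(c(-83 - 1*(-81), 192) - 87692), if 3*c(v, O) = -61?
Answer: -3/263137 ≈ -1.1401e-5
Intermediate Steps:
c(v, O) = -61/3 (c(v, O) = (⅓)*(-61) = -61/3)
1/(c(-83 - 1*(-81), 192) - 87692) = 1/(-61/3 - 87692) = 1/(-263137/3) = -3/263137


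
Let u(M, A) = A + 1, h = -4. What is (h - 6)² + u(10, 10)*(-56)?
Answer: -516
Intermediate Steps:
u(M, A) = 1 + A
(h - 6)² + u(10, 10)*(-56) = (-4 - 6)² + (1 + 10)*(-56) = (-10)² + 11*(-56) = 100 - 616 = -516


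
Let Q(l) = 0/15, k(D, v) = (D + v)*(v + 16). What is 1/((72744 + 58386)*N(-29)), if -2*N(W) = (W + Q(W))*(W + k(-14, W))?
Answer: 1/1007734050 ≈ 9.9232e-10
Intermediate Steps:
k(D, v) = (16 + v)*(D + v) (k(D, v) = (D + v)*(16 + v) = (16 + v)*(D + v))
Q(l) = 0 (Q(l) = 0*(1/15) = 0)
N(W) = -W*(-224 + W**2 + 3*W)/2 (N(W) = -(W + 0)*(W + (W**2 + 16*(-14) + 16*W - 14*W))/2 = -W*(W + (W**2 - 224 + 16*W - 14*W))/2 = -W*(W + (-224 + W**2 + 2*W))/2 = -W*(-224 + W**2 + 3*W)/2)
1/((72744 + 58386)*N(-29)) = 1/((72744 + 58386)*(((1/2)*(-29)*(224 - 1*(-29)**2 - 3*(-29))))) = 1/(131130*(((1/2)*(-29)*(224 - 1*841 + 87)))) = 1/(131130*(((1/2)*(-29)*(224 - 841 + 87)))) = 1/(131130*(((1/2)*(-29)*(-530)))) = (1/131130)/7685 = (1/131130)*(1/7685) = 1/1007734050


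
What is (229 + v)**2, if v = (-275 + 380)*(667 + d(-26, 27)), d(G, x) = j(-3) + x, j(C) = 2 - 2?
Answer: 5343463801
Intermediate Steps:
j(C) = 0
d(G, x) = x (d(G, x) = 0 + x = x)
v = 72870 (v = (-275 + 380)*(667 + 27) = 105*694 = 72870)
(229 + v)**2 = (229 + 72870)**2 = 73099**2 = 5343463801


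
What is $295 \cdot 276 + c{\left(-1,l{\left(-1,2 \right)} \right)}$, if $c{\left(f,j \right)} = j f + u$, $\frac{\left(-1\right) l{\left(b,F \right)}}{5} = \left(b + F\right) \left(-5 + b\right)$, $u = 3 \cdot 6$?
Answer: $81408$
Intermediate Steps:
$u = 18$
$l{\left(b,F \right)} = - 5 \left(-5 + b\right) \left(F + b\right)$ ($l{\left(b,F \right)} = - 5 \left(b + F\right) \left(-5 + b\right) = - 5 \left(F + b\right) \left(-5 + b\right) = - 5 \left(-5 + b\right) \left(F + b\right)$)
$c{\left(f,j \right)} = 18 + f j$ ($c{\left(f,j \right)} = j f + 18 = f j + 18 = 18 + f j$)
$295 \cdot 276 + c{\left(-1,l{\left(-1,2 \right)} \right)} = 295 \cdot 276 - \left(-18 - 25 - 5 + 50 - 10 \left(-1\right)\right) = 81420 + \left(18 - \left(\left(-5\right) 1 + 50 - 25 + 10\right)\right) = 81420 + \left(18 - \left(-5 + 50 - 25 + 10\right)\right) = 81420 + \left(18 - 30\right) = 81420 - 12 = 81408$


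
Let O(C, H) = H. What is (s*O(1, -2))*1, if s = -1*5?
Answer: 10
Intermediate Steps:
s = -5
(s*O(1, -2))*1 = -5*(-2)*1 = 10*1 = 10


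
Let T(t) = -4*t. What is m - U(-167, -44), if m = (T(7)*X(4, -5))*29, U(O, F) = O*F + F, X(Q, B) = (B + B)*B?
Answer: -47904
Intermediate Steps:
X(Q, B) = 2*B² (X(Q, B) = (2*B)*B = 2*B²)
U(O, F) = F + F*O (U(O, F) = F*O + F = F + F*O)
m = -40600 (m = ((-4*7)*(2*(-5)²))*29 = -56*25*29 = -28*50*29 = -1400*29 = -40600)
m - U(-167, -44) = -40600 - (-44)*(1 - 167) = -40600 - (-44)*(-166) = -40600 - 1*7304 = -40600 - 7304 = -47904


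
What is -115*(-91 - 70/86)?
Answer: 454020/43 ≈ 10559.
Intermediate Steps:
-115*(-91 - 70/86) = -115*(-91 - 70*1/86) = -115*(-91 - 35/43) = -115*(-3948/43) = 454020/43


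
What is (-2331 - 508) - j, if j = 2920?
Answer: -5759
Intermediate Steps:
(-2331 - 508) - j = (-2331 - 508) - 1*2920 = -2839 - 2920 = -5759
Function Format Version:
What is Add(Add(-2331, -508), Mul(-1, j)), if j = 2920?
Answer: -5759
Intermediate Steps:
Add(Add(-2331, -508), Mul(-1, j)) = Add(Add(-2331, -508), Mul(-1, 2920)) = Add(-2839, -2920) = -5759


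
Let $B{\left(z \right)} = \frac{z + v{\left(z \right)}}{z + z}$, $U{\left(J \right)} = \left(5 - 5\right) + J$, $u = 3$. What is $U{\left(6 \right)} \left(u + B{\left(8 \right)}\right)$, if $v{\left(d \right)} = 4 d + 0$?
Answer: $33$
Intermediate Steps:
$U{\left(J \right)} = J$ ($U{\left(J \right)} = 0 + J = J$)
$v{\left(d \right)} = 4 d$
$B{\left(z \right)} = \frac{5}{2}$ ($B{\left(z \right)} = \frac{z + 4 z}{z + z} = \frac{5 z}{2 z} = 5 z \frac{1}{2 z} = \frac{5}{2}$)
$U{\left(6 \right)} \left(u + B{\left(8 \right)}\right) = 6 \left(3 + \frac{5}{2}\right) = 6 \cdot \frac{11}{2} = 33$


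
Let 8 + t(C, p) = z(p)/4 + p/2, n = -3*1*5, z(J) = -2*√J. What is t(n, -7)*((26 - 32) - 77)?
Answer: 1909/2 + 83*I*√7/2 ≈ 954.5 + 109.8*I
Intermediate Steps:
n = -15 (n = -3*5 = -15)
t(C, p) = -8 + p/2 - √p/2 (t(C, p) = -8 + (-2*√p/4 + p/2) = -8 + (-2*√p*(¼) + p*(½)) = -8 + (-√p/2 + p/2) = -8 + (p/2 - √p/2) = -8 + p/2 - √p/2)
t(n, -7)*((26 - 32) - 77) = (-8 + (½)*(-7) - I*√7/2)*((26 - 32) - 77) = (-8 - 7/2 - I*√7/2)*(-6 - 77) = (-8 - 7/2 - I*√7/2)*(-83) = (-23/2 - I*√7/2)*(-83) = 1909/2 + 83*I*√7/2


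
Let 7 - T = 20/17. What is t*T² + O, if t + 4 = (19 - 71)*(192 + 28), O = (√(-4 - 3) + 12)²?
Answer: -112123051/289 + 24*I*√7 ≈ -3.8797e+5 + 63.498*I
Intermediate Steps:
T = 99/17 (T = 7 - 20/17 = 99/17 ≈ 5.8235)
O = (12 + I*√7)² (O = (√(-7) + 12)² = (I*√7 + 12)² = (12 + I*√7)² ≈ 137.0 + 63.498*I)
t = -11444 (t = -4 + (19 - 71)*(192 + 28) = -4 - 52*220 = -4 - 11440 = -11444)
t*T² + O = -11444*(99/17)² + (12 + I*√7)² = -11444*9801/289 + (12 + I*√7)² = -112162644/289 + (12 + I*√7)²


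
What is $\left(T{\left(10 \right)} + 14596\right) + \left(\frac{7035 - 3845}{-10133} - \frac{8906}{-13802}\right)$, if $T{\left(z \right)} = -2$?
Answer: $\frac{1020549902861}{69927833} \approx 14594.0$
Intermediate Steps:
$\left(T{\left(10 \right)} + 14596\right) + \left(\frac{7035 - 3845}{-10133} - \frac{8906}{-13802}\right) = \left(-2 + 14596\right) + \left(\frac{7035 - 3845}{-10133} - \frac{8906}{-13802}\right) = 14594 + \left(3190 \left(- \frac{1}{10133}\right) - - \frac{4453}{6901}\right) = 14594 + \left(- \frac{3190}{10133} + \frac{4453}{6901}\right) = 14594 + \frac{23108059}{69927833} = \frac{1020549902861}{69927833}$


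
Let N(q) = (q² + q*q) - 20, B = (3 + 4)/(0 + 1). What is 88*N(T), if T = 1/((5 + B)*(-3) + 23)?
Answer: -297264/169 ≈ -1759.0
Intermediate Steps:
B = 7 (B = 7/1 = 7*1 = 7)
T = -1/13 (T = 1/((5 + 7)*(-3) + 23) = 1/(12*(-3) + 23) = 1/(-36 + 23) = 1/(-13) = -1/13 ≈ -0.076923)
N(q) = -20 + 2*q² (N(q) = (q² + q²) - 20 = 2*q² - 20 = -20 + 2*q²)
88*N(T) = 88*(-20 + 2*(-1/13)²) = 88*(-20 + 2*(1/169)) = 88*(-20 + 2/169) = 88*(-3378/169) = -297264/169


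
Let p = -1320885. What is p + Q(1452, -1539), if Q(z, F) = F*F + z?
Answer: 1049088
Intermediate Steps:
Q(z, F) = z + F² (Q(z, F) = F² + z = z + F²)
p + Q(1452, -1539) = -1320885 + (1452 + (-1539)²) = -1320885 + (1452 + 2368521) = -1320885 + 2369973 = 1049088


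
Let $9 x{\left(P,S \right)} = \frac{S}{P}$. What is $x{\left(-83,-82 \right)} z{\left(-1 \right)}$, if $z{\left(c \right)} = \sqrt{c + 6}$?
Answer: $\frac{82 \sqrt{5}}{747} \approx 0.24546$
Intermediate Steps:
$z{\left(c \right)} = \sqrt{6 + c}$
$x{\left(P,S \right)} = \frac{S}{9 P}$ ($x{\left(P,S \right)} = \frac{S \frac{1}{P}}{9} = \frac{S}{9 P}$)
$x{\left(-83,-82 \right)} z{\left(-1 \right)} = \frac{1}{9} \left(-82\right) \frac{1}{-83} \sqrt{6 - 1} = \frac{1}{9} \left(-82\right) \left(- \frac{1}{83}\right) \sqrt{5} = \frac{82 \sqrt{5}}{747}$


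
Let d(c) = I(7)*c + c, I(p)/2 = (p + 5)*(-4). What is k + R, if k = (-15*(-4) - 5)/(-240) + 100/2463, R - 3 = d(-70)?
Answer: 87391331/13136 ≈ 6652.8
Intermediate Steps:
I(p) = -40 - 8*p (I(p) = 2*((p + 5)*(-4)) = 2*((5 + p)*(-4)) = 2*(-20 - 4*p) = -40 - 8*p)
d(c) = -95*c (d(c) = (-40 - 8*7)*c + c = (-40 - 56)*c + c = -96*c + c = -95*c)
R = 6653 (R = 3 - 95*(-70) = 3 + 6650 = 6653)
k = -2477/13136 (k = (60 - 5)*(-1/240) + 100*(1/2463) = 55*(-1/240) + 100/2463 = -11/48 + 100/2463 = -2477/13136 ≈ -0.18857)
k + R = -2477/13136 + 6653 = 87391331/13136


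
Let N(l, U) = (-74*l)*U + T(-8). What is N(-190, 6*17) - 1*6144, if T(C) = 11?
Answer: 1427987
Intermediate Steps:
N(l, U) = 11 - 74*U*l (N(l, U) = (-74*l)*U + 11 = -74*U*l + 11 = 11 - 74*U*l)
N(-190, 6*17) - 1*6144 = (11 - 74*6*17*(-190)) - 1*6144 = (11 - 74*102*(-190)) - 6144 = (11 + 1434120) - 6144 = 1434131 - 6144 = 1427987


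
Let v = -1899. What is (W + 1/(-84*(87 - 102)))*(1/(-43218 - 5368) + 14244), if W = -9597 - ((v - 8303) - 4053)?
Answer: 580250032572089/8745480 ≈ 6.6349e+7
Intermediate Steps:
W = 4658 (W = -9597 - ((-1899 - 8303) - 4053) = -9597 - (-10202 - 4053) = -9597 - 1*(-14255) = -9597 + 14255 = 4658)
(W + 1/(-84*(87 - 102)))*(1/(-43218 - 5368) + 14244) = (4658 + 1/(-84*(87 - 102)))*(1/(-43218 - 5368) + 14244) = (4658 + 1/(-84*(-15)))*(1/(-48586) + 14244) = (4658 + 1/1260)*(-1/48586 + 14244) = (4658 + 1/1260)*(692058983/48586) = (5869081/1260)*(692058983/48586) = 580250032572089/8745480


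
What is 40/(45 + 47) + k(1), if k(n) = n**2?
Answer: 33/23 ≈ 1.4348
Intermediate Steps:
40/(45 + 47) + k(1) = 40/(45 + 47) + 1**2 = 40/92 + 1 = (1/92)*40 + 1 = 10/23 + 1 = 33/23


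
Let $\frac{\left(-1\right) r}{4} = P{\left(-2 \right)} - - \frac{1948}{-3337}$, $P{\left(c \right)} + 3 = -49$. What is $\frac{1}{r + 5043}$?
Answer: $\frac{3337}{17530379} \approx 0.00019036$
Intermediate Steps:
$P{\left(c \right)} = -52$ ($P{\left(c \right)} = -3 - 49 = -52$)
$r = \frac{701888}{3337}$ ($r = - 4 \left(-52 - - \frac{1948}{-3337}\right) = - 4 \left(-52 - \left(-1948\right) \left(- \frac{1}{3337}\right)\right) = - 4 \left(-52 - \frac{1948}{3337}\right) = \left(-4\right) \left(- \frac{175472}{3337}\right) = \frac{701888}{3337} \approx 210.33$)
$\frac{1}{r + 5043} = \frac{1}{\frac{701888}{3337} + 5043} = \frac{1}{\frac{17530379}{3337}} = \frac{3337}{17530379}$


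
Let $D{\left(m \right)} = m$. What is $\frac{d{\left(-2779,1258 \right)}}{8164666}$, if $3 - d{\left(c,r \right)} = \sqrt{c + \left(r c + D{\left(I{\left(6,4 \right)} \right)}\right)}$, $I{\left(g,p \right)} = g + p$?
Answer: $\frac{3}{8164666} - \frac{i \sqrt{3498751}}{8164666} \approx 3.6744 \cdot 10^{-7} - 0.0002291 i$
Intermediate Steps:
$d{\left(c,r \right)} = 3 - \sqrt{10 + c + c r}$ ($d{\left(c,r \right)} = 3 - \sqrt{c + \left(r c + \left(6 + 4\right)\right)} = 3 - \sqrt{c + \left(c r + 10\right)} = 3 - \sqrt{c + \left(10 + c r\right)} = 3 - \sqrt{10 + c + c r}$)
$\frac{d{\left(-2779,1258 \right)}}{8164666} = \frac{3 - \sqrt{10 - 2779 - 3495982}}{8164666} = \left(3 - \sqrt{10 - 2779 - 3495982}\right) \frac{1}{8164666} = \left(3 - \sqrt{-3498751}\right) \frac{1}{8164666} = \left(3 - i \sqrt{3498751}\right) \frac{1}{8164666} = \frac{3}{8164666} - \frac{i \sqrt{3498751}}{8164666}$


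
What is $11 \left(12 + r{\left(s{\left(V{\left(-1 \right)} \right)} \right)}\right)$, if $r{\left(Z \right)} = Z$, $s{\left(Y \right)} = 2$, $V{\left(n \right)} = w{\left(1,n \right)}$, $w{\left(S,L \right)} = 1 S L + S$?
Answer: $154$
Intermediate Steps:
$w{\left(S,L \right)} = S + L S$ ($w{\left(S,L \right)} = S L + S = L S + S = S + L S$)
$V{\left(n \right)} = 1 + n$ ($V{\left(n \right)} = 1 \left(1 + n\right) = 1 + n$)
$11 \left(12 + r{\left(s{\left(V{\left(-1 \right)} \right)} \right)}\right) = 11 \left(12 + 2\right) = 11 \cdot 14 = 154$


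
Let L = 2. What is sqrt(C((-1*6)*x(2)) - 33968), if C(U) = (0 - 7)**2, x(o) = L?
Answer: I*sqrt(33919) ≈ 184.17*I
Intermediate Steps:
x(o) = 2
C(U) = 49 (C(U) = (-7)**2 = 49)
sqrt(C((-1*6)*x(2)) - 33968) = sqrt(49 - 33968) = sqrt(-33919) = I*sqrt(33919)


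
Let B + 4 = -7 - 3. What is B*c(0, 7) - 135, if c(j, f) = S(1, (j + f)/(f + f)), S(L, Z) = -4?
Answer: -79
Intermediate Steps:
B = -14 (B = -4 + (-7 - 3) = -4 - 10 = -14)
c(j, f) = -4
B*c(0, 7) - 135 = -14*(-4) - 135 = 56 - 135 = -79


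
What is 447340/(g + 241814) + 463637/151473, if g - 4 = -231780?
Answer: 574713651/12067349 ≈ 47.625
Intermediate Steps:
g = -231776 (g = 4 - 231780 = -231776)
447340/(g + 241814) + 463637/151473 = 447340/(-231776 + 241814) + 463637/151473 = 447340/10038 + 463637*(1/151473) = 447340*(1/10038) + 463637/151473 = 223670/5019 + 463637/151473 = 574713651/12067349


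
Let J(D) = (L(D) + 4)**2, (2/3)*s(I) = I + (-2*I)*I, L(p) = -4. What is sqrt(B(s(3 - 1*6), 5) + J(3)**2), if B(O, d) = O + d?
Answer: I*sqrt(106)/2 ≈ 5.1478*I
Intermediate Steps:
s(I) = -3*I**2 + 3*I/2 (s(I) = 3*(I + (-2*I)*I)/2 = 3*(I - 2*I**2)/2 = -3*I**2 + 3*I/2)
J(D) = 0 (J(D) = (-4 + 4)**2 = 0**2 = 0)
sqrt(B(s(3 - 1*6), 5) + J(3)**2) = sqrt((3*(3 - 1*6)*(1 - 2*(3 - 1*6))/2 + 5) + 0**2) = sqrt((3*(3 - 6)*(1 - 2*(3 - 6))/2 + 5) + 0) = sqrt(((3/2)*(-3)*(1 - 2*(-3)) + 5) + 0) = sqrt(((3/2)*(-3)*(1 + 6) + 5) + 0) = sqrt(((3/2)*(-3)*7 + 5) + 0) = sqrt((-63/2 + 5) + 0) = sqrt(-53/2 + 0) = sqrt(-53/2) = I*sqrt(106)/2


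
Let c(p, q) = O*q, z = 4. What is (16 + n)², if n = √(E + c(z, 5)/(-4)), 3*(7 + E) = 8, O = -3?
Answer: (96 + I*√21)²/36 ≈ 255.42 + 24.44*I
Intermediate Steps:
c(p, q) = -3*q
E = -13/3 (E = -7 + (⅓)*8 = -7 + 8/3 = -13/3 ≈ -4.3333)
n = I*√21/6 (n = √(-13/3 - 3*5/(-4)) = √(-13/3 - 15*(-¼)) = √(-13/3 + 15/4) = √(-7/12) = I*√21/6 ≈ 0.76376*I)
(16 + n)² = (16 + I*√21/6)²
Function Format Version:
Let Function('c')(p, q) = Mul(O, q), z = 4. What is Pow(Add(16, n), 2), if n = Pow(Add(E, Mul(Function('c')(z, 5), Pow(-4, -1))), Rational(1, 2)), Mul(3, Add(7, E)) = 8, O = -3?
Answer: Mul(Rational(1, 36), Pow(Add(96, Mul(I, Pow(21, Rational(1, 2)))), 2)) ≈ Add(255.42, Mul(24.440, I))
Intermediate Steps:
Function('c')(p, q) = Mul(-3, q)
E = Rational(-13, 3) (E = Add(-7, Mul(Rational(1, 3), 8)) = Add(-7, Rational(8, 3)) = Rational(-13, 3) ≈ -4.3333)
n = Mul(Rational(1, 6), I, Pow(21, Rational(1, 2))) (n = Pow(Add(Rational(-13, 3), Mul(Mul(-3, 5), Pow(-4, -1))), Rational(1, 2)) = Pow(Add(Rational(-13, 3), Mul(-15, Rational(-1, 4))), Rational(1, 2)) = Pow(Add(Rational(-13, 3), Rational(15, 4)), Rational(1, 2)) = Pow(Rational(-7, 12), Rational(1, 2)) = Mul(Rational(1, 6), I, Pow(21, Rational(1, 2))) ≈ Mul(0.76376, I))
Pow(Add(16, n), 2) = Pow(Add(16, Mul(Rational(1, 6), I, Pow(21, Rational(1, 2)))), 2)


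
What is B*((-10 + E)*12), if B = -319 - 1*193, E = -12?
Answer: 135168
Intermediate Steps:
B = -512 (B = -319 - 193 = -512)
B*((-10 + E)*12) = -512*(-10 - 12)*12 = -(-11264)*12 = -512*(-264) = 135168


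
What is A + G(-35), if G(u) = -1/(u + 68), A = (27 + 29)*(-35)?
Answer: -64681/33 ≈ -1960.0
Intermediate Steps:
A = -1960 (A = 56*(-35) = -1960)
G(u) = -1/(68 + u)
A + G(-35) = -1960 - 1/(68 - 35) = -1960 - 1/33 = -64681/33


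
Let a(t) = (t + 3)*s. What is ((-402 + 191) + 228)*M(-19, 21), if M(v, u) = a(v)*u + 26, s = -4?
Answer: 23290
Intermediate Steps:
a(t) = -12 - 4*t (a(t) = (t + 3)*(-4) = (3 + t)*(-4) = -12 - 4*t)
M(v, u) = 26 + u*(-12 - 4*v) (M(v, u) = (-12 - 4*v)*u + 26 = u*(-12 - 4*v) + 26 = 26 + u*(-12 - 4*v))
((-402 + 191) + 228)*M(-19, 21) = ((-402 + 191) + 228)*(26 - 12*21 - 4*21*(-19)) = (-211 + 228)*(26 - 252 + 1596) = 17*1370 = 23290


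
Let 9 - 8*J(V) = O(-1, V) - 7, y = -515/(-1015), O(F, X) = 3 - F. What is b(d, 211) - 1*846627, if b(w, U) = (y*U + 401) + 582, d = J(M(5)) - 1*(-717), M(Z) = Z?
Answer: -171643999/203 ≈ -8.4554e+5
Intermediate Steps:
y = 103/203 (y = -515*(-1/1015) = 103/203 ≈ 0.50739)
J(V) = 3/2 (J(V) = 9/8 - ((3 - 1*(-1)) - 7)/8 = 9/8 - ((3 + 1) - 7)/8 = 9/8 - (4 - 7)/8 = 9/8 - ⅛*(-3) = 9/8 + 3/8 = 3/2)
d = 1437/2 (d = 3/2 - 1*(-717) = 3/2 + 717 = 1437/2 ≈ 718.50)
b(w, U) = 983 + 103*U/203 (b(w, U) = (103*U/203 + 401) + 582 = (401 + 103*U/203) + 582 = 983 + 103*U/203)
b(d, 211) - 1*846627 = (983 + (103/203)*211) - 1*846627 = (983 + 21733/203) - 846627 = 221282/203 - 846627 = -171643999/203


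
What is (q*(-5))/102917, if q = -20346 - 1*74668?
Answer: 475070/102917 ≈ 4.6161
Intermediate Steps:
q = -95014 (q = -20346 - 74668 = -95014)
(q*(-5))/102917 = -95014*(-5)/102917 = 475070*(1/102917) = 475070/102917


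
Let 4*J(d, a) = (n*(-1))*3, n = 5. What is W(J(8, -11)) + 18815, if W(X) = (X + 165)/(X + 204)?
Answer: 5023820/267 ≈ 18816.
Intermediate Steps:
J(d, a) = -15/4 (J(d, a) = ((5*(-1))*3)/4 = (-5*3)/4 = (¼)*(-15) = -15/4)
W(X) = (165 + X)/(204 + X)
W(J(8, -11)) + 18815 = (165 - 15/4)/(204 - 15/4) + 18815 = (645/4)/(801/4) + 18815 = (4/801)*(645/4) + 18815 = 215/267 + 18815 = 5023820/267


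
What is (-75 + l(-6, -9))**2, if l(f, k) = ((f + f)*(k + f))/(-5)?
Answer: 12321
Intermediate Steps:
l(f, k) = -2*f*(f + k)/5 (l(f, k) = ((2*f)*(f + k))*(-1/5) = (2*f*(f + k))*(-1/5) = -2*f*(f + k)/5)
(-75 + l(-6, -9))**2 = (-75 - 2/5*(-6)*(-6 - 9))**2 = (-75 - 2/5*(-6)*(-15))**2 = (-75 - 36)**2 = (-111)**2 = 12321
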